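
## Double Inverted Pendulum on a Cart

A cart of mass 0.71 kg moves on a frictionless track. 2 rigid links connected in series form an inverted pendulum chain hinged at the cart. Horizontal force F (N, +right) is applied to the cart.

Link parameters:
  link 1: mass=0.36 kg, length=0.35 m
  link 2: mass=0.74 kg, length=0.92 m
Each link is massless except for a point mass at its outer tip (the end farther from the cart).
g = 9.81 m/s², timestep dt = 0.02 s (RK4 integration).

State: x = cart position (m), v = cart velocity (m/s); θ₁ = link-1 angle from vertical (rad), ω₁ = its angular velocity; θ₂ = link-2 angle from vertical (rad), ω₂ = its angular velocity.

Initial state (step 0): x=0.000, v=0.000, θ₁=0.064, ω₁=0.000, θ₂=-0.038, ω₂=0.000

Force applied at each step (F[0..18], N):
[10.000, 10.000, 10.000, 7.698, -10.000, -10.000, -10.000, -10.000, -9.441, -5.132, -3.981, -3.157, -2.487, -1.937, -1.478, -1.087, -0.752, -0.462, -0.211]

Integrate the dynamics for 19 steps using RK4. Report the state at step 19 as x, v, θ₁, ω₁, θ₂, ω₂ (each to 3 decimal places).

Answer: x=-0.010, v=-0.531, θ₁=-0.030, ω₁=0.431, θ₂=-0.030, ω₂=0.215

Derivation:
apply F[0]=+10.000 → step 1: x=0.003, v=0.262, θ₁=0.058, ω₁=-0.591, θ₂=-0.039, ω₂=-0.069
apply F[1]=+10.000 → step 2: x=0.011, v=0.528, θ₁=0.040, ω₁=-1.217, θ₂=-0.041, ω₂=-0.128
apply F[2]=+10.000 → step 3: x=0.024, v=0.802, θ₁=0.009, ω₁=-1.913, θ₂=-0.044, ω₂=-0.170
apply F[3]=+7.698 → step 4: x=0.042, v=1.022, θ₁=-0.035, ω₁=-2.515, θ₂=-0.047, ω₂=-0.188
apply F[4]=-10.000 → step 5: x=0.060, v=0.756, θ₁=-0.078, ω₁=-1.800, θ₂=-0.051, ω₂=-0.182
apply F[5]=-10.000 → step 6: x=0.072, v=0.504, θ₁=-0.108, ω₁=-1.184, θ₂=-0.054, ω₂=-0.155
apply F[6]=-10.000 → step 7: x=0.080, v=0.262, θ₁=-0.126, ω₁=-0.640, θ₂=-0.057, ω₂=-0.110
apply F[7]=-10.000 → step 8: x=0.083, v=0.025, θ₁=-0.134, ω₁=-0.136, θ₂=-0.059, ω₂=-0.057
apply F[8]=-9.441 → step 9: x=0.081, v=-0.196, θ₁=-0.132, ω₁=0.317, θ₂=-0.059, ω₂=-0.002
apply F[9]=-5.132 → step 10: x=0.076, v=-0.300, θ₁=-0.124, ω₁=0.457, θ₂=-0.059, ω₂=0.045
apply F[10]=-3.981 → step 11: x=0.069, v=-0.375, θ₁=-0.114, ω₁=0.531, θ₂=-0.058, ω₂=0.085
apply F[11]=-3.157 → step 12: x=0.061, v=-0.430, θ₁=-0.103, ω₁=0.568, θ₂=-0.056, ω₂=0.119
apply F[12]=-2.487 → step 13: x=0.052, v=-0.471, θ₁=-0.092, ω₁=0.578, θ₂=-0.053, ω₂=0.148
apply F[13]=-1.937 → step 14: x=0.043, v=-0.499, θ₁=-0.081, ω₁=0.572, θ₂=-0.050, ω₂=0.170
apply F[14]=-1.478 → step 15: x=0.033, v=-0.518, θ₁=-0.069, ω₁=0.553, θ₂=-0.046, ω₂=0.188
apply F[15]=-1.087 → step 16: x=0.022, v=-0.530, θ₁=-0.059, ω₁=0.528, θ₂=-0.042, ω₂=0.200
apply F[16]=-0.752 → step 17: x=0.011, v=-0.535, θ₁=-0.048, ω₁=0.498, θ₂=-0.038, ω₂=0.209
apply F[17]=-0.462 → step 18: x=0.001, v=-0.535, θ₁=-0.039, ω₁=0.465, θ₂=-0.034, ω₂=0.213
apply F[18]=-0.211 → step 19: x=-0.010, v=-0.531, θ₁=-0.030, ω₁=0.431, θ₂=-0.030, ω₂=0.215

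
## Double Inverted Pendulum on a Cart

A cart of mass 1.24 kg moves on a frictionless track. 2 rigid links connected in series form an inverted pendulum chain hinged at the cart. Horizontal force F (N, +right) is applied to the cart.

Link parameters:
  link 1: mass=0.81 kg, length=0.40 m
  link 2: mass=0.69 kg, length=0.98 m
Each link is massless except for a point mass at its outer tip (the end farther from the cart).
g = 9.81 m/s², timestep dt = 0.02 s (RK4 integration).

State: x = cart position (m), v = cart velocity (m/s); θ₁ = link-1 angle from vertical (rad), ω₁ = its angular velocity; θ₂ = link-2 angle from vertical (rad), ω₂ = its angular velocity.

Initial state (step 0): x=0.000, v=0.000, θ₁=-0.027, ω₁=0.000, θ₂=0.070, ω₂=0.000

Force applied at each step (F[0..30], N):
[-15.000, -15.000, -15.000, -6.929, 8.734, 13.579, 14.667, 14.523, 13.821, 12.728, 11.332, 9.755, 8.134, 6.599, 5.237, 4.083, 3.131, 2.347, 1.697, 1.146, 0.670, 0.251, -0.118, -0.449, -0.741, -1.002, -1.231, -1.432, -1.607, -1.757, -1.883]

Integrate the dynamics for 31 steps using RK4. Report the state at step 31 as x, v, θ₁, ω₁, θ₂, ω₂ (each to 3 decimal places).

apply F[0]=-15.000 → step 1: x=-0.002, v=-0.236, θ₁=-0.022, ω₁=0.537, θ₂=0.070, ω₂=0.036
apply F[1]=-15.000 → step 2: x=-0.009, v=-0.474, θ₁=-0.005, ω₁=1.091, θ₂=0.071, ω₂=0.067
apply F[2]=-15.000 → step 3: x=-0.021, v=-0.718, θ₁=0.022, ω₁=1.679, θ₂=0.073, ω₂=0.089
apply F[3]=-6.929 → step 4: x=-0.037, v=-0.838, θ₁=0.059, ω₁=1.985, θ₂=0.075, ω₂=0.099
apply F[4]=+8.734 → step 5: x=-0.052, v=-0.713, θ₁=0.096, ω₁=1.715, θ₂=0.077, ω₂=0.099
apply F[5]=+13.579 → step 6: x=-0.065, v=-0.521, θ₁=0.126, ω₁=1.306, θ₂=0.079, ω₂=0.086
apply F[6]=+14.667 → step 7: x=-0.073, v=-0.320, θ₁=0.148, ω₁=0.900, θ₂=0.080, ω₂=0.063
apply F[7]=+14.523 → step 8: x=-0.078, v=-0.126, θ₁=0.162, ω₁=0.533, θ₂=0.081, ω₂=0.032
apply F[8]=+13.821 → step 9: x=-0.078, v=0.053, θ₁=0.170, ω₁=0.213, θ₂=0.082, ω₂=-0.003
apply F[9]=+12.728 → step 10: x=-0.076, v=0.213, θ₁=0.171, ω₁=-0.057, θ₂=0.081, ω₂=-0.040
apply F[10]=+11.332 → step 11: x=-0.070, v=0.352, θ₁=0.168, ω₁=-0.275, θ₂=0.080, ω₂=-0.076
apply F[11]=+9.755 → step 12: x=-0.062, v=0.467, θ₁=0.161, ω₁=-0.442, θ₂=0.078, ω₂=-0.110
apply F[12]=+8.134 → step 13: x=-0.052, v=0.560, θ₁=0.151, ω₁=-0.561, θ₂=0.076, ω₂=-0.141
apply F[13]=+6.599 → step 14: x=-0.040, v=0.631, θ₁=0.139, ω₁=-0.637, θ₂=0.072, ω₂=-0.168
apply F[14]=+5.237 → step 15: x=-0.026, v=0.685, θ₁=0.126, ω₁=-0.678, θ₂=0.069, ω₂=-0.190
apply F[15]=+4.083 → step 16: x=-0.012, v=0.722, θ₁=0.112, ω₁=-0.693, θ₂=0.065, ω₂=-0.209
apply F[16]=+3.131 → step 17: x=0.002, v=0.748, θ₁=0.098, ω₁=-0.689, θ₂=0.061, ω₂=-0.225
apply F[17]=+2.347 → step 18: x=0.017, v=0.765, θ₁=0.085, ω₁=-0.672, θ₂=0.056, ω₂=-0.237
apply F[18]=+1.697 → step 19: x=0.033, v=0.774, θ₁=0.071, ω₁=-0.647, θ₂=0.051, ω₂=-0.246
apply F[19]=+1.146 → step 20: x=0.048, v=0.778, θ₁=0.059, ω₁=-0.617, θ₂=0.046, ω₂=-0.252
apply F[20]=+0.670 → step 21: x=0.064, v=0.776, θ₁=0.047, ω₁=-0.583, θ₂=0.041, ω₂=-0.255
apply F[21]=+0.251 → step 22: x=0.079, v=0.771, θ₁=0.035, ω₁=-0.548, θ₂=0.036, ω₂=-0.256
apply F[22]=-0.118 → step 23: x=0.095, v=0.762, θ₁=0.025, ω₁=-0.513, θ₂=0.031, ω₂=-0.255
apply F[23]=-0.449 → step 24: x=0.110, v=0.750, θ₁=0.015, ω₁=-0.476, θ₂=0.026, ω₂=-0.252
apply F[24]=-0.741 → step 25: x=0.125, v=0.736, θ₁=0.006, ω₁=-0.441, θ₂=0.021, ω₂=-0.247
apply F[25]=-1.002 → step 26: x=0.139, v=0.719, θ₁=-0.003, ω₁=-0.405, θ₂=0.016, ω₂=-0.241
apply F[26]=-1.231 → step 27: x=0.153, v=0.701, θ₁=-0.010, ω₁=-0.371, θ₂=0.011, ω₂=-0.234
apply F[27]=-1.432 → step 28: x=0.167, v=0.681, θ₁=-0.017, ω₁=-0.338, θ₂=0.006, ω₂=-0.225
apply F[28]=-1.607 → step 29: x=0.181, v=0.660, θ₁=-0.024, ω₁=-0.305, θ₂=0.002, ω₂=-0.216
apply F[29]=-1.757 → step 30: x=0.194, v=0.638, θ₁=-0.030, ω₁=-0.275, θ₂=-0.002, ω₂=-0.206
apply F[30]=-1.883 → step 31: x=0.206, v=0.615, θ₁=-0.035, ω₁=-0.245, θ₂=-0.006, ω₂=-0.196

Answer: x=0.206, v=0.615, θ₁=-0.035, ω₁=-0.245, θ₂=-0.006, ω₂=-0.196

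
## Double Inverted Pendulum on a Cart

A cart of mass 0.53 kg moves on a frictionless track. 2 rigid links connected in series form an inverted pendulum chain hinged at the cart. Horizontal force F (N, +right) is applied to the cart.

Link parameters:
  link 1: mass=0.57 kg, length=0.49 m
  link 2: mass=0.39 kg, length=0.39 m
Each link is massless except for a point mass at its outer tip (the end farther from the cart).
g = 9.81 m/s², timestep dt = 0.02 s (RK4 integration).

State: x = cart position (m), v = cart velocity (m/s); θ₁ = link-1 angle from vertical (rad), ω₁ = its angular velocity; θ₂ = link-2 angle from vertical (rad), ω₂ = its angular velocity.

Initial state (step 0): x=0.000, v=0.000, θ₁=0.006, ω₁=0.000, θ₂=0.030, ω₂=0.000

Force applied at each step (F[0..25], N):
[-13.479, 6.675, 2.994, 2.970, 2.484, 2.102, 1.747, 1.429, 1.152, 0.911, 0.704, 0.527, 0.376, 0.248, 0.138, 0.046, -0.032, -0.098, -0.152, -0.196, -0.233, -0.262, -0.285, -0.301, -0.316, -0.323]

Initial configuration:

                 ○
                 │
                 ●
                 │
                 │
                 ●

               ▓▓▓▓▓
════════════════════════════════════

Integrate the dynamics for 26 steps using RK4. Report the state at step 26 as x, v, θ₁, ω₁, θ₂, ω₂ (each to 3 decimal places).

Answer: x=0.055, v=0.144, θ₁=-0.012, ω₁=-0.060, θ₂=-0.005, ω₂=-0.065

Derivation:
apply F[0]=-13.479 → step 1: x=-0.005, v=-0.512, θ₁=0.016, ω₁=1.043, θ₂=0.030, ω₂=0.017
apply F[1]=+6.675 → step 2: x=-0.013, v=-0.269, θ₁=0.032, ω₁=0.556, θ₂=0.031, ω₂=0.021
apply F[2]=+2.994 → step 3: x=-0.017, v=-0.169, θ₁=0.042, ω₁=0.369, θ₂=0.031, ω₂=0.016
apply F[3]=+2.970 → step 4: x=-0.020, v=-0.073, θ₁=0.047, ω₁=0.196, θ₂=0.031, ω₂=0.004
apply F[4]=+2.484 → step 5: x=-0.020, v=0.003, θ₁=0.050, ω₁=0.065, θ₂=0.031, ω₂=-0.011
apply F[5]=+2.102 → step 6: x=-0.020, v=0.064, θ₁=0.050, ω₁=-0.035, θ₂=0.031, ω₂=-0.028
apply F[6]=+1.747 → step 7: x=-0.018, v=0.112, θ₁=0.049, ω₁=-0.108, θ₂=0.030, ω₂=-0.044
apply F[7]=+1.429 → step 8: x=-0.015, v=0.149, θ₁=0.046, ω₁=-0.159, θ₂=0.029, ω₂=-0.060
apply F[8]=+1.152 → step 9: x=-0.012, v=0.177, θ₁=0.043, ω₁=-0.193, θ₂=0.028, ω₂=-0.073
apply F[9]=+0.911 → step 10: x=-0.008, v=0.197, θ₁=0.038, ω₁=-0.214, θ₂=0.026, ω₂=-0.085
apply F[10]=+0.704 → step 11: x=-0.004, v=0.210, θ₁=0.034, ω₁=-0.224, θ₂=0.024, ω₂=-0.094
apply F[11]=+0.527 → step 12: x=-0.000, v=0.219, θ₁=0.030, ω₁=-0.227, θ₂=0.022, ω₂=-0.101
apply F[12]=+0.376 → step 13: x=0.004, v=0.224, θ₁=0.025, ω₁=-0.223, θ₂=0.020, ω₂=-0.107
apply F[13]=+0.248 → step 14: x=0.009, v=0.225, θ₁=0.021, ω₁=-0.216, θ₂=0.018, ω₂=-0.110
apply F[14]=+0.138 → step 15: x=0.013, v=0.223, θ₁=0.017, ω₁=-0.205, θ₂=0.016, ω₂=-0.111
apply F[15]=+0.046 → step 16: x=0.018, v=0.220, θ₁=0.013, ω₁=-0.192, θ₂=0.014, ω₂=-0.111
apply F[16]=-0.032 → step 17: x=0.022, v=0.215, θ₁=0.009, ω₁=-0.178, θ₂=0.011, ω₂=-0.110
apply F[17]=-0.098 → step 18: x=0.026, v=0.209, θ₁=0.005, ω₁=-0.164, θ₂=0.009, ω₂=-0.107
apply F[18]=-0.152 → step 19: x=0.030, v=0.202, θ₁=0.002, ω₁=-0.149, θ₂=0.007, ω₂=-0.103
apply F[19]=-0.196 → step 20: x=0.034, v=0.194, θ₁=-0.001, ω₁=-0.134, θ₂=0.005, ω₂=-0.099
apply F[20]=-0.233 → step 21: x=0.038, v=0.186, θ₁=-0.003, ω₁=-0.120, θ₂=0.003, ω₂=-0.094
apply F[21]=-0.262 → step 22: x=0.042, v=0.177, θ₁=-0.005, ω₁=-0.106, θ₂=0.001, ω₂=-0.088
apply F[22]=-0.285 → step 23: x=0.045, v=0.169, θ₁=-0.007, ω₁=-0.093, θ₂=-0.000, ω₂=-0.083
apply F[23]=-0.301 → step 24: x=0.049, v=0.161, θ₁=-0.009, ω₁=-0.081, θ₂=-0.002, ω₂=-0.077
apply F[24]=-0.316 → step 25: x=0.052, v=0.152, θ₁=-0.011, ω₁=-0.070, θ₂=-0.003, ω₂=-0.071
apply F[25]=-0.323 → step 26: x=0.055, v=0.144, θ₁=-0.012, ω₁=-0.060, θ₂=-0.005, ω₂=-0.065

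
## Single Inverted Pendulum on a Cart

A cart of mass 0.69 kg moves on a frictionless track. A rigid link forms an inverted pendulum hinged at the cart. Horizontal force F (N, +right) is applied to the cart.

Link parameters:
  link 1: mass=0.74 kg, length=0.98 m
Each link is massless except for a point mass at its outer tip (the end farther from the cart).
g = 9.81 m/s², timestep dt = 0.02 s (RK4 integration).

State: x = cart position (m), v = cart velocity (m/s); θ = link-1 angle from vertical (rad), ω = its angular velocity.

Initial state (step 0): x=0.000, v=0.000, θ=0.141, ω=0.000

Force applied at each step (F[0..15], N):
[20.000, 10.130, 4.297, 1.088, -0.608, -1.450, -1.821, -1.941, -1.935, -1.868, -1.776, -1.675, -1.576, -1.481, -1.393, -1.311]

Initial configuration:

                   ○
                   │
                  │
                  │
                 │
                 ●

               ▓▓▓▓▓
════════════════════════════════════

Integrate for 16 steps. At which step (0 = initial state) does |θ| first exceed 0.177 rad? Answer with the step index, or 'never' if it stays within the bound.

Answer: never

Derivation:
apply F[0]=+20.000 → step 1: x=0.005, v=0.540, θ=0.136, ω=-0.518
apply F[1]=+10.130 → step 2: x=0.019, v=0.803, θ=0.123, ω=-0.758
apply F[2]=+4.297 → step 3: x=0.036, v=0.903, θ=0.107, ω=-0.837
apply F[3]=+1.088 → step 4: x=0.054, v=0.916, θ=0.090, ω=-0.830
apply F[4]=-0.608 → step 5: x=0.072, v=0.882, θ=0.074, ω=-0.779
apply F[5]=-1.450 → step 6: x=0.089, v=0.827, θ=0.060, ω=-0.710
apply F[6]=-1.821 → step 7: x=0.105, v=0.764, θ=0.046, ω=-0.635
apply F[7]=-1.941 → step 8: x=0.120, v=0.700, θ=0.034, ω=-0.561
apply F[8]=-1.935 → step 9: x=0.133, v=0.638, θ=0.024, ω=-0.492
apply F[9]=-1.868 → step 10: x=0.145, v=0.580, θ=0.014, ω=-0.429
apply F[10]=-1.776 → step 11: x=0.156, v=0.526, θ=0.006, ω=-0.373
apply F[11]=-1.675 → step 12: x=0.166, v=0.477, θ=-0.001, ω=-0.322
apply F[12]=-1.576 → step 13: x=0.175, v=0.432, θ=-0.007, ω=-0.277
apply F[13]=-1.481 → step 14: x=0.184, v=0.391, θ=-0.012, ω=-0.237
apply F[14]=-1.393 → step 15: x=0.191, v=0.354, θ=-0.016, ω=-0.201
apply F[15]=-1.311 → step 16: x=0.198, v=0.319, θ=-0.020, ω=-0.170
max |θ| = 0.141 ≤ 0.177 over all 17 states.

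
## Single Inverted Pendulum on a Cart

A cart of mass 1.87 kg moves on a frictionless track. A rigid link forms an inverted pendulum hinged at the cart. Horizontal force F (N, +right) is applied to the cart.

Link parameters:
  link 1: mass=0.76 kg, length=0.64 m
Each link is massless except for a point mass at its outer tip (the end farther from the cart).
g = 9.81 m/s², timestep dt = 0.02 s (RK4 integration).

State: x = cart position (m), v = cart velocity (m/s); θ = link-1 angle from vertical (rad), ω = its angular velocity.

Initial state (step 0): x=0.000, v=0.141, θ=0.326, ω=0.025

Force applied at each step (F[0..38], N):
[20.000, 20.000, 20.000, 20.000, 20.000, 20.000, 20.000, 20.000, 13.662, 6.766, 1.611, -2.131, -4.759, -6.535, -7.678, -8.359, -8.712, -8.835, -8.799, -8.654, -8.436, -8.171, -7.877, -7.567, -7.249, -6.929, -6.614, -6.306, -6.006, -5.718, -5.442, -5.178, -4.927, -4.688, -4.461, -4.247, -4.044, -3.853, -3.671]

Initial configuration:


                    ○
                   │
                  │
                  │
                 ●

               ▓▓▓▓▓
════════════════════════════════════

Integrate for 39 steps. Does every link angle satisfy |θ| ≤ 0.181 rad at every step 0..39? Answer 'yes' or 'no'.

apply F[0]=+20.000 → step 1: x=0.005, v=0.323, θ=0.325, ω=-0.147
apply F[1]=+20.000 → step 2: x=0.013, v=0.506, θ=0.320, ω=-0.320
apply F[2]=+20.000 → step 3: x=0.025, v=0.689, θ=0.312, ω=-0.497
apply F[3]=+20.000 → step 4: x=0.041, v=0.874, θ=0.300, ω=-0.679
apply F[4]=+20.000 → step 5: x=0.060, v=1.060, θ=0.285, ω=-0.870
apply F[5]=+20.000 → step 6: x=0.083, v=1.249, θ=0.265, ω=-1.070
apply F[6]=+20.000 → step 7: x=0.110, v=1.440, θ=0.242, ω=-1.283
apply F[7]=+20.000 → step 8: x=0.141, v=1.635, θ=0.214, ω=-1.510
apply F[8]=+13.662 → step 9: x=0.175, v=1.766, θ=0.182, ω=-1.650
apply F[9]=+6.766 → step 10: x=0.210, v=1.827, θ=0.149, ω=-1.694
apply F[10]=+1.611 → step 11: x=0.247, v=1.836, θ=0.115, ω=-1.667
apply F[11]=-2.131 → step 12: x=0.284, v=1.807, θ=0.083, ω=-1.591
apply F[12]=-4.759 → step 13: x=0.319, v=1.751, θ=0.052, ω=-1.484
apply F[13]=-6.535 → step 14: x=0.353, v=1.679, θ=0.024, ω=-1.360
apply F[14]=-7.678 → step 15: x=0.386, v=1.596, θ=-0.002, ω=-1.227
apply F[15]=-8.359 → step 16: x=0.417, v=1.508, θ=-0.025, ω=-1.093
apply F[16]=-8.712 → step 17: x=0.446, v=1.417, θ=-0.046, ω=-0.963
apply F[17]=-8.835 → step 18: x=0.474, v=1.327, θ=-0.064, ω=-0.839
apply F[18]=-8.799 → step 19: x=0.500, v=1.239, θ=-0.080, ω=-0.723
apply F[19]=-8.654 → step 20: x=0.523, v=1.153, θ=-0.093, ω=-0.616
apply F[20]=-8.436 → step 21: x=0.546, v=1.071, θ=-0.104, ω=-0.519
apply F[21]=-8.171 → step 22: x=0.566, v=0.992, θ=-0.114, ω=-0.430
apply F[22]=-7.877 → step 23: x=0.585, v=0.918, θ=-0.122, ω=-0.350
apply F[23]=-7.567 → step 24: x=0.603, v=0.847, θ=-0.128, ω=-0.279
apply F[24]=-7.249 → step 25: x=0.619, v=0.780, θ=-0.133, ω=-0.215
apply F[25]=-6.929 → step 26: x=0.634, v=0.717, θ=-0.137, ω=-0.159
apply F[26]=-6.614 → step 27: x=0.648, v=0.658, θ=-0.139, ω=-0.109
apply F[27]=-6.306 → step 28: x=0.661, v=0.602, θ=-0.141, ω=-0.065
apply F[28]=-6.006 → step 29: x=0.672, v=0.549, θ=-0.142, ω=-0.027
apply F[29]=-5.718 → step 30: x=0.683, v=0.499, θ=-0.142, ω=0.006
apply F[30]=-5.442 → step 31: x=0.692, v=0.453, θ=-0.142, ω=0.035
apply F[31]=-5.178 → step 32: x=0.701, v=0.409, θ=-0.141, ω=0.060
apply F[32]=-4.927 → step 33: x=0.709, v=0.367, θ=-0.139, ω=0.081
apply F[33]=-4.688 → step 34: x=0.716, v=0.328, θ=-0.137, ω=0.099
apply F[34]=-4.461 → step 35: x=0.722, v=0.292, θ=-0.135, ω=0.114
apply F[35]=-4.247 → step 36: x=0.727, v=0.257, θ=-0.133, ω=0.127
apply F[36]=-4.044 → step 37: x=0.732, v=0.225, θ=-0.130, ω=0.137
apply F[37]=-3.853 → step 38: x=0.736, v=0.194, θ=-0.127, ω=0.146
apply F[38]=-3.671 → step 39: x=0.740, v=0.165, θ=-0.124, ω=0.152
Max |angle| over trajectory = 0.326 rad; bound = 0.181 → exceeded.

Answer: no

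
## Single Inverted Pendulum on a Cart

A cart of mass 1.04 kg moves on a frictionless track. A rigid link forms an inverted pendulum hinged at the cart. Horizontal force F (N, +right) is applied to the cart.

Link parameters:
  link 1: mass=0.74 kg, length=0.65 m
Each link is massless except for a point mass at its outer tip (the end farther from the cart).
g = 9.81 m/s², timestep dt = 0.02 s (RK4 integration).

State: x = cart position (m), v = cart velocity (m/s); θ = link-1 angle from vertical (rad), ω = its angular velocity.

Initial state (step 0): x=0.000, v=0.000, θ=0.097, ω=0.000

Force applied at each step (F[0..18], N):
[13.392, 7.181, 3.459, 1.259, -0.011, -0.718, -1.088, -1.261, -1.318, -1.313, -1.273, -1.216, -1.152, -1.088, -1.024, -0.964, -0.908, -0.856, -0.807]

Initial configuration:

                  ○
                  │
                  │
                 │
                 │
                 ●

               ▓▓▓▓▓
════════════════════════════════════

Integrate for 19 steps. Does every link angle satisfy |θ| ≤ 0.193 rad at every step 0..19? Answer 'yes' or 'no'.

Answer: yes

Derivation:
apply F[0]=+13.392 → step 1: x=0.002, v=0.243, θ=0.094, ω=-0.343
apply F[1]=+7.181 → step 2: x=0.009, v=0.368, θ=0.085, ω=-0.507
apply F[2]=+3.459 → step 3: x=0.016, v=0.423, θ=0.074, ω=-0.568
apply F[3]=+1.259 → step 4: x=0.025, v=0.438, θ=0.063, ω=-0.570
apply F[4]=-0.011 → step 5: x=0.034, v=0.430, θ=0.052, ω=-0.541
apply F[5]=-0.718 → step 6: x=0.042, v=0.410, θ=0.042, ω=-0.496
apply F[6]=-1.088 → step 7: x=0.050, v=0.384, θ=0.032, ω=-0.445
apply F[7]=-1.261 → step 8: x=0.057, v=0.356, θ=0.024, ω=-0.393
apply F[8]=-1.318 → step 9: x=0.064, v=0.328, θ=0.016, ω=-0.344
apply F[9]=-1.313 → step 10: x=0.071, v=0.301, θ=0.010, ω=-0.298
apply F[10]=-1.273 → step 11: x=0.076, v=0.275, θ=0.004, ω=-0.257
apply F[11]=-1.216 → step 12: x=0.082, v=0.252, θ=-0.000, ω=-0.220
apply F[12]=-1.152 → step 13: x=0.086, v=0.230, θ=-0.004, ω=-0.187
apply F[13]=-1.088 → step 14: x=0.091, v=0.210, θ=-0.008, ω=-0.158
apply F[14]=-1.024 → step 15: x=0.095, v=0.191, θ=-0.011, ω=-0.133
apply F[15]=-0.964 → step 16: x=0.098, v=0.174, θ=-0.013, ω=-0.110
apply F[16]=-0.908 → step 17: x=0.102, v=0.159, θ=-0.015, ω=-0.091
apply F[17]=-0.856 → step 18: x=0.105, v=0.145, θ=-0.017, ω=-0.074
apply F[18]=-0.807 → step 19: x=0.108, v=0.132, θ=-0.018, ω=-0.059
Max |angle| over trajectory = 0.097 rad; bound = 0.193 → within bound.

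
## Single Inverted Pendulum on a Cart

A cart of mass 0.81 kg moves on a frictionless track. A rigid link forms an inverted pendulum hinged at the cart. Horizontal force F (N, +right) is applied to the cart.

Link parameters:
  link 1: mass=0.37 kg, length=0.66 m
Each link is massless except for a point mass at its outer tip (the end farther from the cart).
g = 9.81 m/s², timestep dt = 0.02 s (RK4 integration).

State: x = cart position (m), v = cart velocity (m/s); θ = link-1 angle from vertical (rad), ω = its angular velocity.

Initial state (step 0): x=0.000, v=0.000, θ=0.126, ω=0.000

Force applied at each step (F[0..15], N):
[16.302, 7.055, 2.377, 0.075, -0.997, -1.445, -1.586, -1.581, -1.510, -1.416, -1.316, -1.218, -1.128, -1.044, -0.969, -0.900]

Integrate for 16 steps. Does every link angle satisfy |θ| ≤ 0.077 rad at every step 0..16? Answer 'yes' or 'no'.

apply F[0]=+16.302 → step 1: x=0.004, v=0.389, θ=0.121, ω=-0.548
apply F[1]=+7.055 → step 2: x=0.013, v=0.552, θ=0.107, ω=-0.760
apply F[2]=+2.377 → step 3: x=0.025, v=0.602, θ=0.092, ω=-0.806
apply F[3]=+0.075 → step 4: x=0.037, v=0.597, θ=0.076, ω=-0.773
apply F[4]=-0.997 → step 5: x=0.048, v=0.566, θ=0.061, ω=-0.706
apply F[5]=-1.445 → step 6: x=0.059, v=0.526, θ=0.048, ω=-0.629
apply F[6]=-1.586 → step 7: x=0.069, v=0.483, θ=0.036, ω=-0.552
apply F[7]=-1.581 → step 8: x=0.079, v=0.442, θ=0.026, ω=-0.479
apply F[8]=-1.510 → step 9: x=0.087, v=0.402, θ=0.017, ω=-0.414
apply F[9]=-1.416 → step 10: x=0.095, v=0.366, θ=0.009, ω=-0.355
apply F[10]=-1.316 → step 11: x=0.102, v=0.333, θ=0.003, ω=-0.303
apply F[11]=-1.218 → step 12: x=0.108, v=0.303, θ=-0.003, ω=-0.258
apply F[12]=-1.128 → step 13: x=0.114, v=0.276, θ=-0.008, ω=-0.218
apply F[13]=-1.044 → step 14: x=0.119, v=0.251, θ=-0.012, ω=-0.183
apply F[14]=-0.969 → step 15: x=0.124, v=0.228, θ=-0.015, ω=-0.153
apply F[15]=-0.900 → step 16: x=0.128, v=0.207, θ=-0.018, ω=-0.126
Max |angle| over trajectory = 0.126 rad; bound = 0.077 → exceeded.

Answer: no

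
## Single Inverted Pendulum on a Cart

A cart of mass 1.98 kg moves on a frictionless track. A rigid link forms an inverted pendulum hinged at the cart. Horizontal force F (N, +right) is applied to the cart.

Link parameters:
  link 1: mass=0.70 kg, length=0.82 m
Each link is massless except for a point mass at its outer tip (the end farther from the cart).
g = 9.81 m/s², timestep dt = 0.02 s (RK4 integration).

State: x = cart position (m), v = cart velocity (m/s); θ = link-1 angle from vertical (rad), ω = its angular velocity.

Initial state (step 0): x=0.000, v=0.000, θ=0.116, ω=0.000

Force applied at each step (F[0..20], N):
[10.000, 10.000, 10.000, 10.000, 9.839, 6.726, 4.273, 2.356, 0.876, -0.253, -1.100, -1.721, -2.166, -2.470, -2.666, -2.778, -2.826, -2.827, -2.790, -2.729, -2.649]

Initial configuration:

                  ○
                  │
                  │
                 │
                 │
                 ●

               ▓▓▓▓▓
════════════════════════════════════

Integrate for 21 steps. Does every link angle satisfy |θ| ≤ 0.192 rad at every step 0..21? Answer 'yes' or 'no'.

apply F[0]=+10.000 → step 1: x=0.001, v=0.093, θ=0.115, ω=-0.085
apply F[1]=+10.000 → step 2: x=0.004, v=0.185, θ=0.113, ω=-0.170
apply F[2]=+10.000 → step 3: x=0.008, v=0.278, θ=0.108, ω=-0.256
apply F[3]=+10.000 → step 4: x=0.015, v=0.372, θ=0.102, ω=-0.344
apply F[4]=+9.839 → step 5: x=0.023, v=0.464, θ=0.095, ω=-0.433
apply F[5]=+6.726 → step 6: x=0.033, v=0.526, θ=0.085, ω=-0.486
apply F[6]=+4.273 → step 7: x=0.044, v=0.563, θ=0.075, ω=-0.513
apply F[7]=+2.356 → step 8: x=0.055, v=0.583, θ=0.065, ω=-0.519
apply F[8]=+0.876 → step 9: x=0.067, v=0.587, θ=0.055, ω=-0.510
apply F[9]=-0.253 → step 10: x=0.079, v=0.581, θ=0.045, ω=-0.491
apply F[10]=-1.100 → step 11: x=0.090, v=0.568, θ=0.035, ω=-0.465
apply F[11]=-1.721 → step 12: x=0.101, v=0.548, θ=0.026, ω=-0.434
apply F[12]=-2.166 → step 13: x=0.112, v=0.525, θ=0.018, ω=-0.400
apply F[13]=-2.470 → step 14: x=0.122, v=0.499, θ=0.010, ω=-0.365
apply F[14]=-2.666 → step 15: x=0.132, v=0.471, θ=0.003, ω=-0.330
apply F[15]=-2.778 → step 16: x=0.141, v=0.443, θ=-0.003, ω=-0.296
apply F[16]=-2.826 → step 17: x=0.150, v=0.415, θ=-0.008, ω=-0.263
apply F[17]=-2.827 → step 18: x=0.158, v=0.387, θ=-0.013, ω=-0.231
apply F[18]=-2.790 → step 19: x=0.165, v=0.360, θ=-0.018, ω=-0.202
apply F[19]=-2.729 → step 20: x=0.172, v=0.334, θ=-0.022, ω=-0.175
apply F[20]=-2.649 → step 21: x=0.179, v=0.309, θ=-0.025, ω=-0.150
Max |angle| over trajectory = 0.116 rad; bound = 0.192 → within bound.

Answer: yes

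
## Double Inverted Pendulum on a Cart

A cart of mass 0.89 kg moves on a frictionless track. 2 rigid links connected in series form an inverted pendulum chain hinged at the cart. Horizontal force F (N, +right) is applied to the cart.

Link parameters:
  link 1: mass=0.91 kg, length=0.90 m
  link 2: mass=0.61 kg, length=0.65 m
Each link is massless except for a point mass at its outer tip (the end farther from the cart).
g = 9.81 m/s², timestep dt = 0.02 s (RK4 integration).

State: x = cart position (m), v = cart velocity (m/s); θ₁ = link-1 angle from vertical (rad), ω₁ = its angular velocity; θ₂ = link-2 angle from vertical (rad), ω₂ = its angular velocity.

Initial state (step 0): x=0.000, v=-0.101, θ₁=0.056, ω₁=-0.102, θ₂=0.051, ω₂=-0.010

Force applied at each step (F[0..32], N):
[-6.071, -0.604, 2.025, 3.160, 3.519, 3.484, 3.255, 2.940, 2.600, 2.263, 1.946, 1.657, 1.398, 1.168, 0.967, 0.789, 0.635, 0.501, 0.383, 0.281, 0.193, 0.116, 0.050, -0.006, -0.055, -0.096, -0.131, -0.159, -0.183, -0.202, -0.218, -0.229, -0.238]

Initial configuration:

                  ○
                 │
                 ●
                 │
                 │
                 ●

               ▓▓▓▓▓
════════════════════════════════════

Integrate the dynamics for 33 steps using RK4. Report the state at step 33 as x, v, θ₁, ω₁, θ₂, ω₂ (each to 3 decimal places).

apply F[0]=-6.071 → step 1: x=-0.004, v=-0.255, θ₁=0.056, ω₁=0.082, θ₂=0.051, ω₂=-0.012
apply F[1]=-0.604 → step 2: x=-0.009, v=-0.288, θ₁=0.058, ω₁=0.131, θ₂=0.051, ω₂=-0.015
apply F[2]=+2.025 → step 3: x=-0.014, v=-0.262, θ₁=0.060, ω₁=0.117, θ₂=0.050, ω₂=-0.020
apply F[3]=+3.160 → step 4: x=-0.019, v=-0.212, θ₁=0.062, ω₁=0.076, θ₂=0.050, ω₂=-0.026
apply F[4]=+3.519 → step 5: x=-0.023, v=-0.154, θ₁=0.063, ω₁=0.028, θ₂=0.049, ω₂=-0.033
apply F[5]=+3.484 → step 6: x=-0.025, v=-0.097, θ₁=0.063, ω₁=-0.019, θ₂=0.048, ω₂=-0.040
apply F[6]=+3.255 → step 7: x=-0.027, v=-0.046, θ₁=0.063, ω₁=-0.060, θ₂=0.048, ω₂=-0.048
apply F[7]=+2.940 → step 8: x=-0.027, v=-0.001, θ₁=0.061, ω₁=-0.094, θ₂=0.046, ω₂=-0.056
apply F[8]=+2.600 → step 9: x=-0.027, v=0.037, θ₁=0.059, ω₁=-0.122, θ₂=0.045, ω₂=-0.063
apply F[9]=+2.263 → step 10: x=-0.026, v=0.069, θ₁=0.056, ω₁=-0.142, θ₂=0.044, ω₂=-0.069
apply F[10]=+1.946 → step 11: x=-0.024, v=0.094, θ₁=0.053, ω₁=-0.156, θ₂=0.043, ω₂=-0.075
apply F[11]=+1.657 → step 12: x=-0.022, v=0.114, θ₁=0.050, ω₁=-0.166, θ₂=0.041, ω₂=-0.080
apply F[12]=+1.398 → step 13: x=-0.020, v=0.129, θ₁=0.047, ω₁=-0.171, θ₂=0.039, ω₂=-0.084
apply F[13]=+1.168 → step 14: x=-0.017, v=0.140, θ₁=0.043, ω₁=-0.172, θ₂=0.038, ω₂=-0.088
apply F[14]=+0.967 → step 15: x=-0.014, v=0.148, θ₁=0.040, ω₁=-0.171, θ₂=0.036, ω₂=-0.090
apply F[15]=+0.789 → step 16: x=-0.011, v=0.153, θ₁=0.037, ω₁=-0.168, θ₂=0.034, ω₂=-0.092
apply F[16]=+0.635 → step 17: x=-0.008, v=0.156, θ₁=0.033, ω₁=-0.163, θ₂=0.032, ω₂=-0.093
apply F[17]=+0.501 → step 18: x=-0.005, v=0.157, θ₁=0.030, ω₁=-0.157, θ₂=0.030, ω₂=-0.093
apply F[18]=+0.383 → step 19: x=-0.002, v=0.156, θ₁=0.027, ω₁=-0.150, θ₂=0.028, ω₂=-0.093
apply F[19]=+0.281 → step 20: x=0.001, v=0.153, θ₁=0.024, ω₁=-0.142, θ₂=0.027, ω₂=-0.092
apply F[20]=+0.193 → step 21: x=0.004, v=0.150, θ₁=0.021, ω₁=-0.134, θ₂=0.025, ω₂=-0.090
apply F[21]=+0.116 → step 22: x=0.007, v=0.146, θ₁=0.019, ω₁=-0.126, θ₂=0.023, ω₂=-0.088
apply F[22]=+0.050 → step 23: x=0.010, v=0.141, θ₁=0.016, ω₁=-0.117, θ₂=0.021, ω₂=-0.086
apply F[23]=-0.006 → step 24: x=0.013, v=0.136, θ₁=0.014, ω₁=-0.109, θ₂=0.020, ω₂=-0.083
apply F[24]=-0.055 → step 25: x=0.016, v=0.131, θ₁=0.012, ω₁=-0.101, θ₂=0.018, ω₂=-0.080
apply F[25]=-0.096 → step 26: x=0.018, v=0.125, θ₁=0.010, ω₁=-0.093, θ₂=0.016, ω₂=-0.077
apply F[26]=-0.131 → step 27: x=0.021, v=0.119, θ₁=0.008, ω₁=-0.085, θ₂=0.015, ω₂=-0.074
apply F[27]=-0.159 → step 28: x=0.023, v=0.113, θ₁=0.007, ω₁=-0.078, θ₂=0.013, ω₂=-0.070
apply F[28]=-0.183 → step 29: x=0.025, v=0.107, θ₁=0.005, ω₁=-0.071, θ₂=0.012, ω₂=-0.067
apply F[29]=-0.202 → step 30: x=0.027, v=0.101, θ₁=0.004, ω₁=-0.064, θ₂=0.011, ω₂=-0.063
apply F[30]=-0.218 → step 31: x=0.029, v=0.095, θ₁=0.003, ω₁=-0.058, θ₂=0.010, ω₂=-0.060
apply F[31]=-0.229 → step 32: x=0.031, v=0.089, θ₁=0.001, ω₁=-0.052, θ₂=0.008, ω₂=-0.056
apply F[32]=-0.238 → step 33: x=0.033, v=0.083, θ₁=0.000, ω₁=-0.047, θ₂=0.007, ω₂=-0.053

Answer: x=0.033, v=0.083, θ₁=0.000, ω₁=-0.047, θ₂=0.007, ω₂=-0.053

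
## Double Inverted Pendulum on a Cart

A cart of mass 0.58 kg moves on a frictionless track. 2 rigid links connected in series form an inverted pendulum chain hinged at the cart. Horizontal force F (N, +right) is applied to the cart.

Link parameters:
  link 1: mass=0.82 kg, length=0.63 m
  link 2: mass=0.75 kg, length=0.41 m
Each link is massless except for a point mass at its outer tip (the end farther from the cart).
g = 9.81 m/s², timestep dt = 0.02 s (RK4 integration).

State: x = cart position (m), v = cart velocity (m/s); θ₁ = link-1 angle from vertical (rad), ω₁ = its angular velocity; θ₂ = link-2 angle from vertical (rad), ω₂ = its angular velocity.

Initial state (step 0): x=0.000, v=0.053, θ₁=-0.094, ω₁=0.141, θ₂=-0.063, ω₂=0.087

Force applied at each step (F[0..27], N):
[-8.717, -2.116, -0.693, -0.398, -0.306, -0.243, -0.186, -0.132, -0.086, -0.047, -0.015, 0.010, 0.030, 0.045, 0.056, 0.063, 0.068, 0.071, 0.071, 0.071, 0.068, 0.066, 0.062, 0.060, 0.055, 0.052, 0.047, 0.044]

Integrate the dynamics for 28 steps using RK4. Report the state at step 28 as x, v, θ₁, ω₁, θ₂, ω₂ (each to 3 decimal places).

apply F[0]=-8.717 → step 1: x=-0.001, v=-0.194, θ₁=-0.088, ω₁=0.494, θ₂=-0.061, ω₂=0.117
apply F[1]=-2.116 → step 2: x=-0.006, v=-0.224, θ₁=-0.078, ω₁=0.508, θ₂=-0.058, ω₂=0.138
apply F[2]=-0.693 → step 3: x=-0.010, v=-0.210, θ₁=-0.068, ω₁=0.459, θ₂=-0.055, ω₂=0.152
apply F[3]=-0.398 → step 4: x=-0.014, v=-0.190, θ₁=-0.059, ω₁=0.406, θ₂=-0.052, ω₂=0.160
apply F[4]=-0.306 → step 5: x=-0.018, v=-0.172, θ₁=-0.052, ω₁=0.359, θ₂=-0.049, ω₂=0.165
apply F[5]=-0.243 → step 6: x=-0.021, v=-0.155, θ₁=-0.045, ω₁=0.316, θ₂=-0.046, ω₂=0.165
apply F[6]=-0.186 → step 7: x=-0.024, v=-0.139, θ₁=-0.039, ω₁=0.279, θ₂=-0.043, ω₂=0.163
apply F[7]=-0.132 → step 8: x=-0.026, v=-0.125, θ₁=-0.034, ω₁=0.246, θ₂=-0.039, ω₂=0.159
apply F[8]=-0.086 → step 9: x=-0.029, v=-0.111, θ₁=-0.029, ω₁=0.216, θ₂=-0.036, ω₂=0.154
apply F[9]=-0.047 → step 10: x=-0.031, v=-0.099, θ₁=-0.025, ω₁=0.190, θ₂=-0.033, ω₂=0.147
apply F[10]=-0.015 → step 11: x=-0.033, v=-0.087, θ₁=-0.022, ω₁=0.166, θ₂=-0.030, ω₂=0.139
apply F[11]=+0.010 → step 12: x=-0.034, v=-0.076, θ₁=-0.018, ω₁=0.145, θ₂=-0.028, ω₂=0.131
apply F[12]=+0.030 → step 13: x=-0.036, v=-0.066, θ₁=-0.016, ω₁=0.126, θ₂=-0.025, ω₂=0.123
apply F[13]=+0.045 → step 14: x=-0.037, v=-0.056, θ₁=-0.013, ω₁=0.110, θ₂=-0.023, ω₂=0.114
apply F[14]=+0.056 → step 15: x=-0.038, v=-0.048, θ₁=-0.011, ω₁=0.095, θ₂=-0.020, ω₂=0.106
apply F[15]=+0.063 → step 16: x=-0.039, v=-0.040, θ₁=-0.010, ω₁=0.082, θ₂=-0.018, ω₂=0.097
apply F[16]=+0.068 → step 17: x=-0.040, v=-0.033, θ₁=-0.008, ω₁=0.071, θ₂=-0.017, ω₂=0.089
apply F[17]=+0.071 → step 18: x=-0.040, v=-0.027, θ₁=-0.007, ω₁=0.061, θ₂=-0.015, ω₂=0.082
apply F[18]=+0.071 → step 19: x=-0.041, v=-0.021, θ₁=-0.006, ω₁=0.052, θ₂=-0.013, ω₂=0.075
apply F[19]=+0.071 → step 20: x=-0.041, v=-0.016, θ₁=-0.005, ω₁=0.044, θ₂=-0.012, ω₂=0.068
apply F[20]=+0.068 → step 21: x=-0.041, v=-0.011, θ₁=-0.004, ω₁=0.038, θ₂=-0.011, ω₂=0.061
apply F[21]=+0.066 → step 22: x=-0.041, v=-0.007, θ₁=-0.003, ω₁=0.032, θ₂=-0.009, ω₂=0.055
apply F[22]=+0.062 → step 23: x=-0.042, v=-0.003, θ₁=-0.003, ω₁=0.027, θ₂=-0.008, ω₂=0.050
apply F[23]=+0.060 → step 24: x=-0.042, v=-0.000, θ₁=-0.002, ω₁=0.022, θ₂=-0.007, ω₂=0.045
apply F[24]=+0.055 → step 25: x=-0.042, v=0.003, θ₁=-0.002, ω₁=0.019, θ₂=-0.007, ω₂=0.040
apply F[25]=+0.052 → step 26: x=-0.041, v=0.005, θ₁=-0.001, ω₁=0.015, θ₂=-0.006, ω₂=0.036
apply F[26]=+0.047 → step 27: x=-0.041, v=0.008, θ₁=-0.001, ω₁=0.013, θ₂=-0.005, ω₂=0.032
apply F[27]=+0.044 → step 28: x=-0.041, v=0.010, θ₁=-0.001, ω₁=0.010, θ₂=-0.005, ω₂=0.028

Answer: x=-0.041, v=0.010, θ₁=-0.001, ω₁=0.010, θ₂=-0.005, ω₂=0.028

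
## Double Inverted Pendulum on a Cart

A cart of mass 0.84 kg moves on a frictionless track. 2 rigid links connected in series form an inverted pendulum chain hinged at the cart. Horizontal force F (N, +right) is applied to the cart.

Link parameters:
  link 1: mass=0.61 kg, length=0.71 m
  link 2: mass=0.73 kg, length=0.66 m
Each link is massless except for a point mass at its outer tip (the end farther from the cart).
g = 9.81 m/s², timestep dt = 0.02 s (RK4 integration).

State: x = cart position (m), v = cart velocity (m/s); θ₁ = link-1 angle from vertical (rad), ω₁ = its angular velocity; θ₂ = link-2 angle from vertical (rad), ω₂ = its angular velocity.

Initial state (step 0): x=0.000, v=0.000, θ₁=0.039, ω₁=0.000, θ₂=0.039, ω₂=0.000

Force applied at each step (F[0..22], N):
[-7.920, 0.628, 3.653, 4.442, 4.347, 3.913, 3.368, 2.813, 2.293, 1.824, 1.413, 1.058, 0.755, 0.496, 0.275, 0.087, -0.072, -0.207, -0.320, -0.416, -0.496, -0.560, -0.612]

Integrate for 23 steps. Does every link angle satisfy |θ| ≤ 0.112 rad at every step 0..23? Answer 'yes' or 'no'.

apply F[0]=-7.920 → step 1: x=-0.002, v=-0.201, θ₁=0.042, ω₁=0.294, θ₂=0.039, ω₂=-0.001
apply F[1]=+0.628 → step 2: x=-0.006, v=-0.200, θ₁=0.048, ω₁=0.306, θ₂=0.039, ω₂=-0.004
apply F[2]=+3.653 → step 3: x=-0.009, v=-0.129, θ₁=0.053, ω₁=0.225, θ₂=0.039, ω₂=-0.012
apply F[3]=+4.442 → step 4: x=-0.011, v=-0.040, θ₁=0.057, ω₁=0.122, θ₂=0.038, ω₂=-0.023
apply F[4]=+4.347 → step 5: x=-0.011, v=0.045, θ₁=0.058, ω₁=0.024, θ₂=0.038, ω₂=-0.036
apply F[5]=+3.913 → step 6: x=-0.009, v=0.119, θ₁=0.058, ω₁=-0.058, θ₂=0.037, ω₂=-0.050
apply F[6]=+3.368 → step 7: x=-0.006, v=0.181, θ₁=0.056, ω₁=-0.122, θ₂=0.036, ω₂=-0.064
apply F[7]=+2.813 → step 8: x=-0.002, v=0.231, θ₁=0.053, ω₁=-0.171, θ₂=0.034, ω₂=-0.076
apply F[8]=+2.293 → step 9: x=0.003, v=0.270, θ₁=0.049, ω₁=-0.205, θ₂=0.033, ω₂=-0.088
apply F[9]=+1.824 → step 10: x=0.009, v=0.298, θ₁=0.045, ω₁=-0.227, θ₂=0.031, ω₂=-0.098
apply F[10]=+1.413 → step 11: x=0.015, v=0.318, θ₁=0.040, ω₁=-0.239, θ₂=0.029, ω₂=-0.106
apply F[11]=+1.058 → step 12: x=0.021, v=0.332, θ₁=0.036, ω₁=-0.244, θ₂=0.027, ω₂=-0.113
apply F[12]=+0.755 → step 13: x=0.028, v=0.339, θ₁=0.031, ω₁=-0.243, θ₂=0.024, ω₂=-0.118
apply F[13]=+0.496 → step 14: x=0.035, v=0.342, θ₁=0.026, ω₁=-0.238, θ₂=0.022, ω₂=-0.121
apply F[14]=+0.275 → step 15: x=0.042, v=0.342, θ₁=0.021, ω₁=-0.230, θ₂=0.020, ω₂=-0.123
apply F[15]=+0.087 → step 16: x=0.048, v=0.338, θ₁=0.017, ω₁=-0.219, θ₂=0.017, ω₂=-0.123
apply F[16]=-0.072 → step 17: x=0.055, v=0.332, θ₁=0.012, ω₁=-0.207, θ₂=0.015, ω₂=-0.123
apply F[17]=-0.207 → step 18: x=0.062, v=0.323, θ₁=0.008, ω₁=-0.193, θ₂=0.012, ω₂=-0.121
apply F[18]=-0.320 → step 19: x=0.068, v=0.314, θ₁=0.005, ω₁=-0.179, θ₂=0.010, ω₂=-0.118
apply F[19]=-0.416 → step 20: x=0.074, v=0.303, θ₁=0.001, ω₁=-0.165, θ₂=0.007, ω₂=-0.114
apply F[20]=-0.496 → step 21: x=0.080, v=0.291, θ₁=-0.002, ω₁=-0.151, θ₂=0.005, ω₂=-0.110
apply F[21]=-0.560 → step 22: x=0.086, v=0.279, θ₁=-0.005, ω₁=-0.137, θ₂=0.003, ω₂=-0.105
apply F[22]=-0.612 → step 23: x=0.091, v=0.266, θ₁=-0.007, ω₁=-0.123, θ₂=0.001, ω₂=-0.100
Max |angle| over trajectory = 0.058 rad; bound = 0.112 → within bound.

Answer: yes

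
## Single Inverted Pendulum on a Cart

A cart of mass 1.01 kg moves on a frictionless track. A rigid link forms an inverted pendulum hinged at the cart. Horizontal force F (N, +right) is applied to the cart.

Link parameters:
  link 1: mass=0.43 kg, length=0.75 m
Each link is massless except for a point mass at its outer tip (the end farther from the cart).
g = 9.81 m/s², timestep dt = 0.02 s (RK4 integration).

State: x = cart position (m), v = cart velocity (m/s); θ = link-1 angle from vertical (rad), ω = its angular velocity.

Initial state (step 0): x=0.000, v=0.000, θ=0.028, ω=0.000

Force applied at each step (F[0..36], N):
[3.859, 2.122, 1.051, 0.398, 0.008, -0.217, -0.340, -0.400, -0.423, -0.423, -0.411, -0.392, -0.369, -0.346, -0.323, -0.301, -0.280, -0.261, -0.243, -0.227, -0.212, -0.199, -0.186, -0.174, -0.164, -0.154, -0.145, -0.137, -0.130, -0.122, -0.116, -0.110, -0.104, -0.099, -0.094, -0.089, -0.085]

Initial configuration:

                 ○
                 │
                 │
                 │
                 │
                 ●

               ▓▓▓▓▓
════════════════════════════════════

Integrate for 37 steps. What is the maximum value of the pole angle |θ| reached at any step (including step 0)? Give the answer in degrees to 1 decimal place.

Answer: 1.6°

Derivation:
apply F[0]=+3.859 → step 1: x=0.001, v=0.074, θ=0.027, ω=-0.091
apply F[1]=+2.122 → step 2: x=0.003, v=0.114, θ=0.025, ω=-0.138
apply F[2]=+1.051 → step 3: x=0.005, v=0.133, θ=0.022, ω=-0.157
apply F[3]=+0.398 → step 4: x=0.008, v=0.139, θ=0.019, ω=-0.160
apply F[4]=+0.008 → step 5: x=0.011, v=0.138, θ=0.016, ω=-0.154
apply F[5]=-0.217 → step 6: x=0.013, v=0.132, θ=0.013, ω=-0.143
apply F[6]=-0.340 → step 7: x=0.016, v=0.125, θ=0.010, ω=-0.129
apply F[7]=-0.400 → step 8: x=0.018, v=0.116, θ=0.007, ω=-0.116
apply F[8]=-0.423 → step 9: x=0.020, v=0.107, θ=0.005, ω=-0.102
apply F[9]=-0.423 → step 10: x=0.023, v=0.098, θ=0.003, ω=-0.089
apply F[10]=-0.411 → step 11: x=0.024, v=0.090, θ=0.002, ω=-0.078
apply F[11]=-0.392 → step 12: x=0.026, v=0.082, θ=0.000, ω=-0.067
apply F[12]=-0.369 → step 13: x=0.028, v=0.075, θ=-0.001, ω=-0.057
apply F[13]=-0.346 → step 14: x=0.029, v=0.068, θ=-0.002, ω=-0.049
apply F[14]=-0.323 → step 15: x=0.030, v=0.062, θ=-0.003, ω=-0.041
apply F[15]=-0.301 → step 16: x=0.032, v=0.056, θ=-0.004, ω=-0.035
apply F[16]=-0.280 → step 17: x=0.033, v=0.051, θ=-0.004, ω=-0.029
apply F[17]=-0.261 → step 18: x=0.034, v=0.046, θ=-0.005, ω=-0.024
apply F[18]=-0.243 → step 19: x=0.035, v=0.042, θ=-0.005, ω=-0.019
apply F[19]=-0.227 → step 20: x=0.035, v=0.038, θ=-0.006, ω=-0.015
apply F[20]=-0.212 → step 21: x=0.036, v=0.034, θ=-0.006, ω=-0.012
apply F[21]=-0.199 → step 22: x=0.037, v=0.031, θ=-0.006, ω=-0.009
apply F[22]=-0.186 → step 23: x=0.037, v=0.028, θ=-0.006, ω=-0.006
apply F[23]=-0.174 → step 24: x=0.038, v=0.025, θ=-0.006, ω=-0.004
apply F[24]=-0.164 → step 25: x=0.038, v=0.022, θ=-0.006, ω=-0.002
apply F[25]=-0.154 → step 26: x=0.039, v=0.019, θ=-0.006, ω=-0.000
apply F[26]=-0.145 → step 27: x=0.039, v=0.017, θ=-0.006, ω=0.001
apply F[27]=-0.137 → step 28: x=0.039, v=0.015, θ=-0.006, ω=0.002
apply F[28]=-0.130 → step 29: x=0.040, v=0.013, θ=-0.006, ω=0.003
apply F[29]=-0.122 → step 30: x=0.040, v=0.011, θ=-0.006, ω=0.004
apply F[30]=-0.116 → step 31: x=0.040, v=0.009, θ=-0.006, ω=0.005
apply F[31]=-0.110 → step 32: x=0.040, v=0.008, θ=-0.006, ω=0.006
apply F[32]=-0.104 → step 33: x=0.040, v=0.006, θ=-0.006, ω=0.006
apply F[33]=-0.099 → step 34: x=0.040, v=0.004, θ=-0.006, ω=0.007
apply F[34]=-0.094 → step 35: x=0.041, v=0.003, θ=-0.006, ω=0.007
apply F[35]=-0.089 → step 36: x=0.041, v=0.002, θ=-0.006, ω=0.007
apply F[36]=-0.085 → step 37: x=0.041, v=0.001, θ=-0.005, ω=0.007
Max |angle| over trajectory = 0.028 rad = 1.6°.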